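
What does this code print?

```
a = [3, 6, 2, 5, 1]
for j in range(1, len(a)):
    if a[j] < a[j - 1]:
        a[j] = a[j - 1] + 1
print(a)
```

[3, 6, 7, 8, 9]

j=1: 6>=3, unchanged → [3, 6, 2, 5, 1]
j=2: 2<6, a[2] = 6+1 = 7 → [3, 6, 7, 5, 1]
j=3: 5<7, a[3] = 7+1 = 8 → [3, 6, 7, 8, 1]
j=4: 1<8, a[4] = 8+1 = 9 → [3, 6, 7, 8, 9]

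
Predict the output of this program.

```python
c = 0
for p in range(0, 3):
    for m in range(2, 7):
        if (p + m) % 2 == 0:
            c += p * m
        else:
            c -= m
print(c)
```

4

p=0,m=2: even sum, c = 0+0 = 0
p=0,m=3: odd sum, c = 0-3 = -3
p=0,m=4: even sum, c = (-3)+0 = -3
p=0,m=5: odd sum, c = (-3)-5 = -8
p=0,m=6: even sum, c = (-8)+0 = -8
p=1,m=2: odd sum, c = (-8)-2 = -10
p=1,m=3: even sum, c = (-10)+3 = -7
p=1,m=4: odd sum, c = (-7)-4 = -11
p=1,m=5: even sum, c = (-11)+5 = -6
p=1,m=6: odd sum, c = (-6)-6 = -12
p=2,m=2: even sum, c = (-12)+4 = -8
p=2,m=3: odd sum, c = (-8)-3 = -11
p=2,m=4: even sum, c = (-11)+8 = -3
p=2,m=5: odd sum, c = (-3)-5 = -8
p=2,m=6: even sum, c = (-8)+12 = 4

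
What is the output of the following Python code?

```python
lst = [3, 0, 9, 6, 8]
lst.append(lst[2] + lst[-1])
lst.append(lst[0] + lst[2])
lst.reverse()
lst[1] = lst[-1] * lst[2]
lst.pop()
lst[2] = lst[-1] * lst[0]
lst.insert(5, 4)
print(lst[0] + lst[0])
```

append lst[2]+lst[-1] = 9+8 = 17 → [3, 0, 9, 6, 8, 17]
append lst[0]+lst[2] = 3+9 = 12 → [3, 0, 9, 6, 8, 17, 12]
reverse → [12, 17, 8, 6, 9, 0, 3]
lst[1] = lst[-1]*lst[2] = 3*8 = 24 → [12, 24, 8, 6, 9, 0, 3]
pop() removes 3 → [12, 24, 8, 6, 9, 0]
lst[2] = lst[-1]*lst[0] = 0*12 = 0 → [12, 24, 0, 6, 9, 0]
insert 4 at 5 → [12, 24, 0, 6, 9, 4, 0]
lst[0]+lst[0] = 12+12 = 24

24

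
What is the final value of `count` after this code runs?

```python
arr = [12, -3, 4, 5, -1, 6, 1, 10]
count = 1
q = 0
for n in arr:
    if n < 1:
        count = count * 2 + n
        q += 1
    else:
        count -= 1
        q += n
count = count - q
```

-54

n=12: not <1, count = 1-1 = 0; q=12
n=-3: <1, count = 0*2+(-3) = -3; q=13
n=4: not <1, count = (-3)-1 = -4; q=17
n=5: not <1, count = (-4)-1 = -5; q=22
n=-1: <1, count = (-5)*2+(-1) = -11; q=23
n=6: not <1, count = (-11)-1 = -12; q=29
n=1: not <1, count = (-12)-1 = -13; q=30
n=10: not <1, count = (-13)-1 = -14; q=40
count-q = (-14)-40 = -54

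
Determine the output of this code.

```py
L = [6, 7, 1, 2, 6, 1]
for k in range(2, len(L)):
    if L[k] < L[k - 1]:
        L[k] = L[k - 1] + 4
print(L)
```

[6, 7, 11, 15, 19, 23]

k=2: 1<7, L[2] = 7+4 = 11 → [6, 7, 11, 2, 6, 1]
k=3: 2<11, L[3] = 11+4 = 15 → [6, 7, 11, 15, 6, 1]
k=4: 6<15, L[4] = 15+4 = 19 → [6, 7, 11, 15, 19, 1]
k=5: 1<19, L[5] = 19+4 = 23 → [6, 7, 11, 15, 19, 23]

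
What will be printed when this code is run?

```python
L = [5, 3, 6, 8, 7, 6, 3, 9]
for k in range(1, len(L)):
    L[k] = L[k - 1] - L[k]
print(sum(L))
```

k=1: L[1] = 5-3 = 2 → [5, 2, 6, 8, 7, 6, 3, 9]
k=2: L[2] = 2-6 = -4 → [5, 2, -4, 8, 7, 6, 3, 9]
k=3: L[3] = (-4)-8 = -12 → [5, 2, -4, -12, 7, 6, 3, 9]
k=4: L[4] = (-12)-7 = -19 → [5, 2, -4, -12, -19, 6, 3, 9]
k=5: L[5] = (-19)-6 = -25 → [5, 2, -4, -12, -19, -25, 3, 9]
k=6: L[6] = (-25)-3 = -28 → [5, 2, -4, -12, -19, -25, -28, 9]
k=7: L[7] = (-28)-9 = -37 → [5, 2, -4, -12, -19, -25, -28, -37]
sum = -118

-118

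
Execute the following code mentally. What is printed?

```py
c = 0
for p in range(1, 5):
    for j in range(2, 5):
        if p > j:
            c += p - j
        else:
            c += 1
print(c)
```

13

p=1,j=2: not 1>2, c = 0+1 = 1
p=1,j=3: not 1>3, c = 1+1 = 2
p=1,j=4: not 1>4, c = 2+1 = 3
p=2,j=2: not 2>2, c = 3+1 = 4
p=2,j=3: not 2>3, c = 4+1 = 5
p=2,j=4: not 2>4, c = 5+1 = 6
p=3,j=2: 3>2, c = 6+1 = 7
p=3,j=3: not 3>3, c = 7+1 = 8
p=3,j=4: not 3>4, c = 8+1 = 9
p=4,j=2: 4>2, c = 9+2 = 11
p=4,j=3: 4>3, c = 11+1 = 12
p=4,j=4: not 4>4, c = 12+1 = 13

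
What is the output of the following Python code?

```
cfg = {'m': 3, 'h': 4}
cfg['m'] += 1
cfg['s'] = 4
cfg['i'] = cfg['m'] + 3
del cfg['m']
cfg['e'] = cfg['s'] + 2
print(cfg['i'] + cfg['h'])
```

cfg['m'] = 3+1 = 4 → {'m': 4, 'h': 4}
cfg['s'] = 4 → {'m': 4, 'h': 4, 's': 4}
cfg['i'] = cfg['m']+3 = 7 → {'m': 4, 'h': 4, 's': 4, 'i': 7}
del 'm' → {'h': 4, 's': 4, 'i': 7}
cfg['e'] = cfg['s']+2 = 6 → {'h': 4, 's': 4, 'i': 7, 'e': 6}
cfg['i']+cfg['h'] = 7+4 = 11

11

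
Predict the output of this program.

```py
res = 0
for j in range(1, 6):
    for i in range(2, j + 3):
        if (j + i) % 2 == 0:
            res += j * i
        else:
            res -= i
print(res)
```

131

j=1,i=2: odd sum, res = 0-2 = -2
j=1,i=3: even sum, res = (-2)+3 = 1
j=2,i=2: even sum, res = 1+4 = 5
j=2,i=3: odd sum, res = 5-3 = 2
j=2,i=4: even sum, res = 2+8 = 10
j=3,i=2: odd sum, res = 10-2 = 8
j=3,i=3: even sum, res = 8+9 = 17
j=3,i=4: odd sum, res = 17-4 = 13
j=3,i=5: even sum, res = 13+15 = 28
j=4,i=2: even sum, res = 28+8 = 36
j=4,i=3: odd sum, res = 36-3 = 33
j=4,i=4: even sum, res = 33+16 = 49
j=4,i=5: odd sum, res = 49-5 = 44
j=4,i=6: even sum, res = 44+24 = 68
j=5,i=2: odd sum, res = 68-2 = 66
j=5,i=3: even sum, res = 66+15 = 81
j=5,i=4: odd sum, res = 81-4 = 77
j=5,i=5: even sum, res = 77+25 = 102
j=5,i=6: odd sum, res = 102-6 = 96
j=5,i=7: even sum, res = 96+35 = 131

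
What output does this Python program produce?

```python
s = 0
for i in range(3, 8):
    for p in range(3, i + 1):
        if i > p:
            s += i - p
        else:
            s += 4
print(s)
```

i=3,p=3: not 3>3, s = 0+4 = 4
i=4,p=3: 4>3, s = 4+1 = 5
i=4,p=4: not 4>4, s = 5+4 = 9
i=5,p=3: 5>3, s = 9+2 = 11
i=5,p=4: 5>4, s = 11+1 = 12
i=5,p=5: not 5>5, s = 12+4 = 16
i=6,p=3: 6>3, s = 16+3 = 19
i=6,p=4: 6>4, s = 19+2 = 21
i=6,p=5: 6>5, s = 21+1 = 22
i=6,p=6: not 6>6, s = 22+4 = 26
i=7,p=3: 7>3, s = 26+4 = 30
i=7,p=4: 7>4, s = 30+3 = 33
i=7,p=5: 7>5, s = 33+2 = 35
i=7,p=6: 7>6, s = 35+1 = 36
i=7,p=7: not 7>7, s = 36+4 = 40

40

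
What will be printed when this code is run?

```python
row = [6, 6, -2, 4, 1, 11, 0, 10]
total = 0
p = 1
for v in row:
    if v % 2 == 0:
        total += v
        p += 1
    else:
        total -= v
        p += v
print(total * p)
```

v=6: even, total = 0+6 = 6; p=2
v=6: even, total = 6+6 = 12; p=3
v=-2: even, total = 12+(-2) = 10; p=4
v=4: even, total = 10+4 = 14; p=5
v=1: not even, total = 14-1 = 13; p=6
v=11: not even, total = 13-11 = 2; p=17
v=0: even, total = 2+0 = 2; p=18
v=10: even, total = 2+10 = 12; p=19
total*p = 12*19 = 228

228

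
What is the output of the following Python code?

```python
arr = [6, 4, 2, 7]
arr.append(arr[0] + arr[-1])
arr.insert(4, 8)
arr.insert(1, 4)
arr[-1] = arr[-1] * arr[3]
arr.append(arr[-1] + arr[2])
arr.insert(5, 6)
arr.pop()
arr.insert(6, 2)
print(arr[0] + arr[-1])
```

32

append arr[0]+arr[-1] = 6+7 = 13 → [6, 4, 2, 7, 13]
insert 8 at 4 → [6, 4, 2, 7, 8, 13]
insert 4 at 1 → [6, 4, 4, 2, 7, 8, 13]
arr[-1] = arr[-1]*arr[3] = 13*2 = 26 → [6, 4, 4, 2, 7, 8, 26]
append arr[-1]+arr[2] = 26+4 = 30 → [6, 4, 4, 2, 7, 8, 26, 30]
insert 6 at 5 → [6, 4, 4, 2, 7, 6, 8, 26, 30]
pop() removes 30 → [6, 4, 4, 2, 7, 6, 8, 26]
insert 2 at 6 → [6, 4, 4, 2, 7, 6, 2, 8, 26]
arr[0]+arr[-1] = 6+26 = 32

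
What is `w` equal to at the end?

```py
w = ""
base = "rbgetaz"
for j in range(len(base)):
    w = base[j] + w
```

j=0: prepend 'r' → 'r'
j=1: prepend 'b' → 'br'
j=2: prepend 'g' → 'gbr'
j=3: prepend 'e' → 'egbr'
j=4: prepend 't' → 'tegbr'
j=5: prepend 'a' → 'ategbr'
j=6: prepend 'z' → 'zategbr'

'zategbr'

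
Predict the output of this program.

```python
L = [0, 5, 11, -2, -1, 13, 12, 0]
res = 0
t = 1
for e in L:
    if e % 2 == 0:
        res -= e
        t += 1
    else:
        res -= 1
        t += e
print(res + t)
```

e=0: even, res = 0-0 = 0; t=2
e=5: not even, res = 0-1 = -1; t=7
e=11: not even, res = (-1)-1 = -2; t=18
e=-2: even, res = (-2)-(-2) = 0; t=19
e=-1: not even, res = 0-1 = -1; t=18
e=13: not even, res = (-1)-1 = -2; t=31
e=12: even, res = (-2)-12 = -14; t=32
e=0: even, res = (-14)-0 = -14; t=33
res+t = (-14)+33 = 19

19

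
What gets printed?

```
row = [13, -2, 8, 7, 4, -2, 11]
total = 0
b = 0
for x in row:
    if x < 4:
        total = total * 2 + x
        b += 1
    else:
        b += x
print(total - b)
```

x=13: not <4; b=13
x=-2: <4, total = 0*2+(-2) = -2; b=14
x=8: not <4; b=22
x=7: not <4; b=29
x=4: not <4; b=33
x=-2: <4, total = (-2)*2+(-2) = -6; b=34
x=11: not <4; b=45
total-b = (-6)-45 = -51

-51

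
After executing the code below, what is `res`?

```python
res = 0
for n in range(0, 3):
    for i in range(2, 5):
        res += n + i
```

36

n=0,i=2: res = 0+2 = 2
n=0,i=3: res = 2+3 = 5
n=0,i=4: res = 5+4 = 9
n=1,i=2: res = 9+3 = 12
n=1,i=3: res = 12+4 = 16
n=1,i=4: res = 16+5 = 21
n=2,i=2: res = 21+4 = 25
n=2,i=3: res = 25+5 = 30
n=2,i=4: res = 30+6 = 36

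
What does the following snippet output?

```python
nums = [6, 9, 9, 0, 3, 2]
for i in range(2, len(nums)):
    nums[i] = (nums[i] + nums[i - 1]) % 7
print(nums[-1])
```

2

i=2: nums[2] = (9+9)%7 = 4 → [6, 9, 4, 0, 3, 2]
i=3: nums[3] = (0+4)%7 = 4 → [6, 9, 4, 4, 3, 2]
i=4: nums[4] = (3+4)%7 = 0 → [6, 9, 4, 4, 0, 2]
i=5: nums[5] = (2+0)%7 = 2 → [6, 9, 4, 4, 0, 2]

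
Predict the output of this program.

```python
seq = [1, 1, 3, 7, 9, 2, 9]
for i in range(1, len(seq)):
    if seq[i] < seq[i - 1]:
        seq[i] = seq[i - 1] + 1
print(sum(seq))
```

i=1: 1>=1, unchanged → [1, 1, 3, 7, 9, 2, 9]
i=2: 3>=1, unchanged → [1, 1, 3, 7, 9, 2, 9]
i=3: 7>=3, unchanged → [1, 1, 3, 7, 9, 2, 9]
i=4: 9>=7, unchanged → [1, 1, 3, 7, 9, 2, 9]
i=5: 2<9, seq[5] = 9+1 = 10 → [1, 1, 3, 7, 9, 10, 9]
i=6: 9<10, seq[6] = 10+1 = 11 → [1, 1, 3, 7, 9, 10, 11]
sum = 42

42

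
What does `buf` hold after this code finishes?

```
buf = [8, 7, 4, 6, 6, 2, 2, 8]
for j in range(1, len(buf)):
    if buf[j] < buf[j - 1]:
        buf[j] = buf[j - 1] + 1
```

j=1: 7<8, buf[1] = 8+1 = 9 → [8, 9, 4, 6, 6, 2, 2, 8]
j=2: 4<9, buf[2] = 9+1 = 10 → [8, 9, 10, 6, 6, 2, 2, 8]
j=3: 6<10, buf[3] = 10+1 = 11 → [8, 9, 10, 11, 6, 2, 2, 8]
j=4: 6<11, buf[4] = 11+1 = 12 → [8, 9, 10, 11, 12, 2, 2, 8]
j=5: 2<12, buf[5] = 12+1 = 13 → [8, 9, 10, 11, 12, 13, 2, 8]
j=6: 2<13, buf[6] = 13+1 = 14 → [8, 9, 10, 11, 12, 13, 14, 8]
j=7: 8<14, buf[7] = 14+1 = 15 → [8, 9, 10, 11, 12, 13, 14, 15]

[8, 9, 10, 11, 12, 13, 14, 15]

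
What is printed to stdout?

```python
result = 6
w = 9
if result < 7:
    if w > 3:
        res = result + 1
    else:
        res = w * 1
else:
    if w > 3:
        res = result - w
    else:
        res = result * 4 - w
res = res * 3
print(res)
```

21

result=6, w=9
result < 7 is True; w > 3 is True
→ res = result + 1 = 7
res = 7*3 = 21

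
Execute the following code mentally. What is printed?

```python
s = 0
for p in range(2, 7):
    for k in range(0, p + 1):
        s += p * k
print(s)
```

p=2,k=0: s = 0+0 = 0
p=2,k=1: s = 0+2 = 2
p=2,k=2: s = 2+4 = 6
p=3,k=0: s = 6+0 = 6
p=3,k=1: s = 6+3 = 9
p=3,k=2: s = 9+6 = 15
p=3,k=3: s = 15+9 = 24
p=4,k=0: s = 24+0 = 24
p=4,k=1: s = 24+4 = 28
p=4,k=2: s = 28+8 = 36
p=4,k=3: s = 36+12 = 48
p=4,k=4: s = 48+16 = 64
p=5,k=0: s = 64+0 = 64
p=5,k=1: s = 64+5 = 69
p=5,k=2: s = 69+10 = 79
p=5,k=3: s = 79+15 = 94
p=5,k=4: s = 94+20 = 114
p=5,k=5: s = 114+25 = 139
p=6,k=0: s = 139+0 = 139
p=6,k=1: s = 139+6 = 145
p=6,k=2: s = 145+12 = 157
p=6,k=3: s = 157+18 = 175
p=6,k=4: s = 175+24 = 199
p=6,k=5: s = 199+30 = 229
p=6,k=6: s = 229+36 = 265

265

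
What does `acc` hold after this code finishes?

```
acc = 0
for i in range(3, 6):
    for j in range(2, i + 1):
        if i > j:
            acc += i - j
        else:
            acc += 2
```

i=3,j=2: 3>2, acc = 0+1 = 1
i=3,j=3: not 3>3, acc = 1+2 = 3
i=4,j=2: 4>2, acc = 3+2 = 5
i=4,j=3: 4>3, acc = 5+1 = 6
i=4,j=4: not 4>4, acc = 6+2 = 8
i=5,j=2: 5>2, acc = 8+3 = 11
i=5,j=3: 5>3, acc = 11+2 = 13
i=5,j=4: 5>4, acc = 13+1 = 14
i=5,j=5: not 5>5, acc = 14+2 = 16

16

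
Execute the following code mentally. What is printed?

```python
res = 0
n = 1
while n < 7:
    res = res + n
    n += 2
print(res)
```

9

n=1: res = 0+1 = 1
n=3: res = 1+3 = 4
n=5: res = 4+5 = 9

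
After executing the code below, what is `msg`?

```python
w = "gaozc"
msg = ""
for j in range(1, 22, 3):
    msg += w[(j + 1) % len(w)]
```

j=1: add w[2]='o' → 'o'
j=4: add w[0]='g' → 'og'
j=7: add w[3]='z' → 'ogz'
j=10: add w[1]='a' → 'ogza'
j=13: add w[4]='c' → 'ogzac'
j=16: add w[2]='o' → 'ogzaco'
j=19: add w[0]='g' → 'ogzacog'

'ogzacog'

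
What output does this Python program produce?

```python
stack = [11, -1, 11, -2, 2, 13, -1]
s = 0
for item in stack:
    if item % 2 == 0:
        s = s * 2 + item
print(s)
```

-2

item=11: not even
item=-1: not even
item=11: not even
item=-2: even, s = 0*2+(-2) = -2
item=2: even, s = (-2)*2+2 = -2
item=13: not even
item=-1: not even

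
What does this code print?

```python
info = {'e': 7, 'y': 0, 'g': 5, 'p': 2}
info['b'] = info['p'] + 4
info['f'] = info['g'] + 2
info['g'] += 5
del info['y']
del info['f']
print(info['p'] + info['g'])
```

12

info['b'] = info['p']+4 = 6 → {'e': 7, 'y': 0, 'g': 5, 'p': 2, 'b': 6}
info['f'] = info['g']+2 = 7 → {'e': 7, 'y': 0, 'g': 5, 'p': 2, 'b': 6, 'f': 7}
info['g'] = 5+5 = 10 → {'e': 7, 'y': 0, 'g': 10, 'p': 2, 'b': 6, 'f': 7}
del 'y' → {'e': 7, 'g': 10, 'p': 2, 'b': 6, 'f': 7}
del 'f' → {'e': 7, 'g': 10, 'p': 2, 'b': 6}
info['p']+info['g'] = 2+10 = 12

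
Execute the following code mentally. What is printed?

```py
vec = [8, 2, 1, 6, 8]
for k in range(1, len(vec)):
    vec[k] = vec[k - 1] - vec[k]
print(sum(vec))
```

9

k=1: vec[1] = 8-2 = 6 → [8, 6, 1, 6, 8]
k=2: vec[2] = 6-1 = 5 → [8, 6, 5, 6, 8]
k=3: vec[3] = 5-6 = -1 → [8, 6, 5, -1, 8]
k=4: vec[4] = (-1)-8 = -9 → [8, 6, 5, -1, -9]
sum = 9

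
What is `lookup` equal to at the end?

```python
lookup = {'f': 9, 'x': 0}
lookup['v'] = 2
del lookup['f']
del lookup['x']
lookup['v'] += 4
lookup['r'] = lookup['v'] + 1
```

{'v': 6, 'r': 7}

lookup['v'] = 2 → {'f': 9, 'x': 0, 'v': 2}
del 'f' → {'x': 0, 'v': 2}
del 'x' → {'v': 2}
lookup['v'] = 2+4 = 6 → {'v': 6}
lookup['r'] = lookup['v']+1 = 7 → {'v': 6, 'r': 7}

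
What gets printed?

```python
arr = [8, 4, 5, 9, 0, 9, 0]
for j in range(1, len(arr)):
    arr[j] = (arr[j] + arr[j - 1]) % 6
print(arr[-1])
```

j=1: arr[1] = (4+8)%6 = 0 → [8, 0, 5, 9, 0, 9, 0]
j=2: arr[2] = (5+0)%6 = 5 → [8, 0, 5, 9, 0, 9, 0]
j=3: arr[3] = (9+5)%6 = 2 → [8, 0, 5, 2, 0, 9, 0]
j=4: arr[4] = (0+2)%6 = 2 → [8, 0, 5, 2, 2, 9, 0]
j=5: arr[5] = (9+2)%6 = 5 → [8, 0, 5, 2, 2, 5, 0]
j=6: arr[6] = (0+5)%6 = 5 → [8, 0, 5, 2, 2, 5, 5]

5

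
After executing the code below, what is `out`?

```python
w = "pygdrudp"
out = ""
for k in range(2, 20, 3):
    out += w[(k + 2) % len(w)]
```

k=2: add w[4]='r' → 'r'
k=5: add w[7]='p' → 'rp'
k=8: add w[2]='g' → 'rpg'
k=11: add w[5]='u' → 'rpgu'
k=14: add w[0]='p' → 'rpgup'
k=17: add w[3]='d' → 'rpgupd'

'rpgupd'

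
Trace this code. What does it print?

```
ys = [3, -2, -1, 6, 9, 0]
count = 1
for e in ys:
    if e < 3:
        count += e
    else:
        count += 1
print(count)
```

1

e=3: not <3, count = 1+1 = 2
e=-2: <3, count = 2+(-2) = 0
e=-1: <3, count = 0+(-1) = -1
e=6: not <3, count = (-1)+1 = 0
e=9: not <3, count = 0+1 = 1
e=0: <3, count = 1+0 = 1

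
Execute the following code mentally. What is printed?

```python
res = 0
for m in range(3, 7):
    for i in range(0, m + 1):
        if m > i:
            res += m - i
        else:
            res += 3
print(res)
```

64

m=3,i=0: 3>0, res = 0+3 = 3
m=3,i=1: 3>1, res = 3+2 = 5
m=3,i=2: 3>2, res = 5+1 = 6
m=3,i=3: not 3>3, res = 6+3 = 9
m=4,i=0: 4>0, res = 9+4 = 13
m=4,i=1: 4>1, res = 13+3 = 16
m=4,i=2: 4>2, res = 16+2 = 18
m=4,i=3: 4>3, res = 18+1 = 19
m=4,i=4: not 4>4, res = 19+3 = 22
m=5,i=0: 5>0, res = 22+5 = 27
m=5,i=1: 5>1, res = 27+4 = 31
m=5,i=2: 5>2, res = 31+3 = 34
m=5,i=3: 5>3, res = 34+2 = 36
m=5,i=4: 5>4, res = 36+1 = 37
m=5,i=5: not 5>5, res = 37+3 = 40
m=6,i=0: 6>0, res = 40+6 = 46
m=6,i=1: 6>1, res = 46+5 = 51
m=6,i=2: 6>2, res = 51+4 = 55
m=6,i=3: 6>3, res = 55+3 = 58
m=6,i=4: 6>4, res = 58+2 = 60
m=6,i=5: 6>5, res = 60+1 = 61
m=6,i=6: not 6>6, res = 61+3 = 64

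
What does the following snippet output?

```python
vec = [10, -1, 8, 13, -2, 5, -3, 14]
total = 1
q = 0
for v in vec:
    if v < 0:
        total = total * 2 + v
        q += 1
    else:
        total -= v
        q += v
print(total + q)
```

v=10: not <0, total = 1-10 = -9; q=10
v=-1: <0, total = (-9)*2+(-1) = -19; q=11
v=8: not <0, total = (-19)-8 = -27; q=19
v=13: not <0, total = (-27)-13 = -40; q=32
v=-2: <0, total = (-40)*2+(-2) = -82; q=33
v=5: not <0, total = (-82)-5 = -87; q=38
v=-3: <0, total = (-87)*2+(-3) = -177; q=39
v=14: not <0, total = (-177)-14 = -191; q=53
total+q = (-191)+53 = -138

-138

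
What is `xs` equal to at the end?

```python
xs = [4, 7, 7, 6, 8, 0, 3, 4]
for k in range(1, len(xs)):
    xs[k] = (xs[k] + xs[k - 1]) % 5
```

k=1: xs[1] = (7+4)%5 = 1 → [4, 1, 7, 6, 8, 0, 3, 4]
k=2: xs[2] = (7+1)%5 = 3 → [4, 1, 3, 6, 8, 0, 3, 4]
k=3: xs[3] = (6+3)%5 = 4 → [4, 1, 3, 4, 8, 0, 3, 4]
k=4: xs[4] = (8+4)%5 = 2 → [4, 1, 3, 4, 2, 0, 3, 4]
k=5: xs[5] = (0+2)%5 = 2 → [4, 1, 3, 4, 2, 2, 3, 4]
k=6: xs[6] = (3+2)%5 = 0 → [4, 1, 3, 4, 2, 2, 0, 4]
k=7: xs[7] = (4+0)%5 = 4 → [4, 1, 3, 4, 2, 2, 0, 4]

[4, 1, 3, 4, 2, 2, 0, 4]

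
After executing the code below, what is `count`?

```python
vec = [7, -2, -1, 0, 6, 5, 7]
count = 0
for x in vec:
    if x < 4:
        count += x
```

-3

x=7: not <4
x=-2: <4, count = 0+(-2) = -2
x=-1: <4, count = (-2)+(-1) = -3
x=0: <4, count = (-3)+0 = -3
x=6: not <4
x=5: not <4
x=7: not <4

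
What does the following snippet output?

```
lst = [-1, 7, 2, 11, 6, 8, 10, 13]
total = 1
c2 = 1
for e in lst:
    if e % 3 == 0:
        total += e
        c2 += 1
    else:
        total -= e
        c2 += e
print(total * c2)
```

-2236

e=-1: not %3==0, total = 1-(-1) = 2; c2=0
e=7: not %3==0, total = 2-7 = -5; c2=7
e=2: not %3==0, total = (-5)-2 = -7; c2=9
e=11: not %3==0, total = (-7)-11 = -18; c2=20
e=6: %3==0, total = (-18)+6 = -12; c2=21
e=8: not %3==0, total = (-12)-8 = -20; c2=29
e=10: not %3==0, total = (-20)-10 = -30; c2=39
e=13: not %3==0, total = (-30)-13 = -43; c2=52
total*c2 = (-43)*52 = -2236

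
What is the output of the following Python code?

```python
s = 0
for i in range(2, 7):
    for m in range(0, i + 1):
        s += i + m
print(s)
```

i=2,m=0: s = 0+2 = 2
i=2,m=1: s = 2+3 = 5
i=2,m=2: s = 5+4 = 9
i=3,m=0: s = 9+3 = 12
i=3,m=1: s = 12+4 = 16
i=3,m=2: s = 16+5 = 21
i=3,m=3: s = 21+6 = 27
i=4,m=0: s = 27+4 = 31
i=4,m=1: s = 31+5 = 36
i=4,m=2: s = 36+6 = 42
i=4,m=3: s = 42+7 = 49
i=4,m=4: s = 49+8 = 57
i=5,m=0: s = 57+5 = 62
i=5,m=1: s = 62+6 = 68
i=5,m=2: s = 68+7 = 75
i=5,m=3: s = 75+8 = 83
i=5,m=4: s = 83+9 = 92
i=5,m=5: s = 92+10 = 102
i=6,m=0: s = 102+6 = 108
i=6,m=1: s = 108+7 = 115
i=6,m=2: s = 115+8 = 123
i=6,m=3: s = 123+9 = 132
i=6,m=4: s = 132+10 = 142
i=6,m=5: s = 142+11 = 153
i=6,m=6: s = 153+12 = 165

165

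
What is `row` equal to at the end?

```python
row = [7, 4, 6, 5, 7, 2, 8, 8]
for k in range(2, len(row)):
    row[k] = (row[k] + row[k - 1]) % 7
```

k=2: row[2] = (6+4)%7 = 3 → [7, 4, 3, 5, 7, 2, 8, 8]
k=3: row[3] = (5+3)%7 = 1 → [7, 4, 3, 1, 7, 2, 8, 8]
k=4: row[4] = (7+1)%7 = 1 → [7, 4, 3, 1, 1, 2, 8, 8]
k=5: row[5] = (2+1)%7 = 3 → [7, 4, 3, 1, 1, 3, 8, 8]
k=6: row[6] = (8+3)%7 = 4 → [7, 4, 3, 1, 1, 3, 4, 8]
k=7: row[7] = (8+4)%7 = 5 → [7, 4, 3, 1, 1, 3, 4, 5]

[7, 4, 3, 1, 1, 3, 4, 5]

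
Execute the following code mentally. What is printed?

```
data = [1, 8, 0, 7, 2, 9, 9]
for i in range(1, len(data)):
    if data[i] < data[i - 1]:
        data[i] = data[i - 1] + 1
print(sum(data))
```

i=1: 8>=1, unchanged → [1, 8, 0, 7, 2, 9, 9]
i=2: 0<8, data[2] = 8+1 = 9 → [1, 8, 9, 7, 2, 9, 9]
i=3: 7<9, data[3] = 9+1 = 10 → [1, 8, 9, 10, 2, 9, 9]
i=4: 2<10, data[4] = 10+1 = 11 → [1, 8, 9, 10, 11, 9, 9]
i=5: 9<11, data[5] = 11+1 = 12 → [1, 8, 9, 10, 11, 12, 9]
i=6: 9<12, data[6] = 12+1 = 13 → [1, 8, 9, 10, 11, 12, 13]
sum = 64

64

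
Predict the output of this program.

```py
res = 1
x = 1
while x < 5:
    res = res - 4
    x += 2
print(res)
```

-7

x=1: res = 1-4 = -3
x=3: res = (-3)-4 = -7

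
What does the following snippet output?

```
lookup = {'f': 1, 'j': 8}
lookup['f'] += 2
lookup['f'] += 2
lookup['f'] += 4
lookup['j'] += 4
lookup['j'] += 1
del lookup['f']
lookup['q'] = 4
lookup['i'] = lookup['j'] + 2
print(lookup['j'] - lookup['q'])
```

9

lookup['f'] = 1+2 = 3 → {'f': 3, 'j': 8}
lookup['f'] = 3+2 = 5 → {'f': 5, 'j': 8}
lookup['f'] = 5+4 = 9 → {'f': 9, 'j': 8}
lookup['j'] = 8+4 = 12 → {'f': 9, 'j': 12}
lookup['j'] = 12+1 = 13 → {'f': 9, 'j': 13}
del 'f' → {'j': 13}
lookup['q'] = 4 → {'j': 13, 'q': 4}
lookup['i'] = lookup['j']+2 = 15 → {'j': 13, 'q': 4, 'i': 15}
lookup['j']-lookup['q'] = 13-4 = 9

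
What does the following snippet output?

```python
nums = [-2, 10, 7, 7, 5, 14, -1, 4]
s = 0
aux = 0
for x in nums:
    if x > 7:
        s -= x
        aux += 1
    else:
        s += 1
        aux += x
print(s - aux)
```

-40

x=-2: not >7, s = 0+1 = 1; aux=-2
x=10: >7, s = 1-10 = -9; aux=-1
x=7: not >7, s = (-9)+1 = -8; aux=6
x=7: not >7, s = (-8)+1 = -7; aux=13
x=5: not >7, s = (-7)+1 = -6; aux=18
x=14: >7, s = (-6)-14 = -20; aux=19
x=-1: not >7, s = (-20)+1 = -19; aux=18
x=4: not >7, s = (-19)+1 = -18; aux=22
s-aux = (-18)-22 = -40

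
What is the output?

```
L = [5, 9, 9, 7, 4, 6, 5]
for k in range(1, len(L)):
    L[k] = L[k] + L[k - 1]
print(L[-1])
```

45

k=1: L[1] = 9+5 = 14 → [5, 14, 9, 7, 4, 6, 5]
k=2: L[2] = 9+14 = 23 → [5, 14, 23, 7, 4, 6, 5]
k=3: L[3] = 7+23 = 30 → [5, 14, 23, 30, 4, 6, 5]
k=4: L[4] = 4+30 = 34 → [5, 14, 23, 30, 34, 6, 5]
k=5: L[5] = 6+34 = 40 → [5, 14, 23, 30, 34, 40, 5]
k=6: L[6] = 5+40 = 45 → [5, 14, 23, 30, 34, 40, 45]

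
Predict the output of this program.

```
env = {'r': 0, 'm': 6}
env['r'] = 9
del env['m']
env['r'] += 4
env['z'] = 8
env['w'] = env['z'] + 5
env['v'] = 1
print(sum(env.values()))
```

env['r'] = 9 → {'r': 9, 'm': 6}
del 'm' → {'r': 9}
env['r'] = 9+4 = 13 → {'r': 13}
env['z'] = 8 → {'r': 13, 'z': 8}
env['w'] = env['z']+5 = 13 → {'r': 13, 'z': 8, 'w': 13}
env['v'] = 1 → {'r': 13, 'z': 8, 'w': 13, 'v': 1}
sum of values = 35

35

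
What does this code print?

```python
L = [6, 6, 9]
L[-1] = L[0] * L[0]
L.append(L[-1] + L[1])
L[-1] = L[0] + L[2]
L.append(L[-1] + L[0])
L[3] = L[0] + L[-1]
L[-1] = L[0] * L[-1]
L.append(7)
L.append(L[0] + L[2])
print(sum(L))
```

439

L[-1] = L[0]*L[0] = 6*6 = 36 → [6, 6, 36]
append L[-1]+L[1] = 36+6 = 42 → [6, 6, 36, 42]
L[-1] = L[0]+L[2] = 6+36 = 42 → [6, 6, 36, 42]
append L[-1]+L[0] = 42+6 = 48 → [6, 6, 36, 42, 48]
L[3] = L[0]+L[-1] = 6+48 = 54 → [6, 6, 36, 54, 48]
L[-1] = L[0]*L[-1] = 6*48 = 288 → [6, 6, 36, 54, 288]
append 7 → [6, 6, 36, 54, 288, 7]
append L[0]+L[2] = 6+36 = 42 → [6, 6, 36, 54, 288, 7, 42]
sum = 439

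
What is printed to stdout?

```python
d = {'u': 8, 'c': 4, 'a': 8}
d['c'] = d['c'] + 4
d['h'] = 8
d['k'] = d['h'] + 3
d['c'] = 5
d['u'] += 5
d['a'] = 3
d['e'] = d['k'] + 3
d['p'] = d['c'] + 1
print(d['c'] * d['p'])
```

30

d['c'] = d['c']+4 = 8 → {'u': 8, 'c': 8, 'a': 8}
d['h'] = 8 → {'u': 8, 'c': 8, 'a': 8, 'h': 8}
d['k'] = d['h']+3 = 11 → {'u': 8, 'c': 8, 'a': 8, 'h': 8, 'k': 11}
d['c'] = 5 → {'u': 8, 'c': 5, 'a': 8, 'h': 8, 'k': 11}
d['u'] = 8+5 = 13 → {'u': 13, 'c': 5, 'a': 8, 'h': 8, 'k': 11}
d['a'] = 3 → {'u': 13, 'c': 5, 'a': 3, 'h': 8, 'k': 11}
d['e'] = d['k']+3 = 14 → {'u': 13, 'c': 5, 'a': 3, 'h': 8, 'k': 11, 'e': 14}
d['p'] = d['c']+1 = 6 → {'u': 13, 'c': 5, 'a': 3, 'h': 8, 'k': 11, 'e': 14, 'p': 6}
d['c']*d['p'] = 5*6 = 30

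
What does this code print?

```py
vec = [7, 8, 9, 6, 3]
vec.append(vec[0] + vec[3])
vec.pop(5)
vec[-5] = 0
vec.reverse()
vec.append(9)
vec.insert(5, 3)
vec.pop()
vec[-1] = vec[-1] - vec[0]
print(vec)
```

append vec[0]+vec[3] = 7+6 = 13 → [7, 8, 9, 6, 3, 13]
pop(5) removes 13 → [7, 8, 9, 6, 3]
vec[-5] = 0 → [0, 8, 9, 6, 3]
reverse → [3, 6, 9, 8, 0]
append 9 → [3, 6, 9, 8, 0, 9]
insert 3 at 5 → [3, 6, 9, 8, 0, 3, 9]
pop() removes 9 → [3, 6, 9, 8, 0, 3]
vec[-1] = vec[-1]-vec[0] = 3-3 = 0 → [3, 6, 9, 8, 0, 0]

[3, 6, 9, 8, 0, 0]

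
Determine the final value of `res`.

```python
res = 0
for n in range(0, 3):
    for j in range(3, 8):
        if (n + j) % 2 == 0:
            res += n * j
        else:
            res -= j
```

-5

n=0,j=3: odd sum, res = 0-3 = -3
n=0,j=4: even sum, res = (-3)+0 = -3
n=0,j=5: odd sum, res = (-3)-5 = -8
n=0,j=6: even sum, res = (-8)+0 = -8
n=0,j=7: odd sum, res = (-8)-7 = -15
n=1,j=3: even sum, res = (-15)+3 = -12
n=1,j=4: odd sum, res = (-12)-4 = -16
n=1,j=5: even sum, res = (-16)+5 = -11
n=1,j=6: odd sum, res = (-11)-6 = -17
n=1,j=7: even sum, res = (-17)+7 = -10
n=2,j=3: odd sum, res = (-10)-3 = -13
n=2,j=4: even sum, res = (-13)+8 = -5
n=2,j=5: odd sum, res = (-5)-5 = -10
n=2,j=6: even sum, res = (-10)+12 = 2
n=2,j=7: odd sum, res = 2-7 = -5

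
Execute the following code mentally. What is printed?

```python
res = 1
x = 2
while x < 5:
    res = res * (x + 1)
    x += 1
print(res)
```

60

x=2: res = 1*3 = 3
x=3: res = 3*4 = 12
x=4: res = 12*5 = 60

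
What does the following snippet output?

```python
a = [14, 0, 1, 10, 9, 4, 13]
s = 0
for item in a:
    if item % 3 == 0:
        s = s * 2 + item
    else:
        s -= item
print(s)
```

item=14: not %3==0, s = 0-14 = -14
item=0: %3==0, s = (-14)*2+0 = -28
item=1: not %3==0, s = (-28)-1 = -29
item=10: not %3==0, s = (-29)-10 = -39
item=9: %3==0, s = (-39)*2+9 = -69
item=4: not %3==0, s = (-69)-4 = -73
item=13: not %3==0, s = (-73)-13 = -86

-86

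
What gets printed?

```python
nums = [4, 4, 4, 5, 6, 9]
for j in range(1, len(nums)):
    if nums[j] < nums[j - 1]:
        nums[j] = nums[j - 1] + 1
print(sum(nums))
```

j=1: 4>=4, unchanged → [4, 4, 4, 5, 6, 9]
j=2: 4>=4, unchanged → [4, 4, 4, 5, 6, 9]
j=3: 5>=4, unchanged → [4, 4, 4, 5, 6, 9]
j=4: 6>=5, unchanged → [4, 4, 4, 5, 6, 9]
j=5: 9>=6, unchanged → [4, 4, 4, 5, 6, 9]
sum = 32

32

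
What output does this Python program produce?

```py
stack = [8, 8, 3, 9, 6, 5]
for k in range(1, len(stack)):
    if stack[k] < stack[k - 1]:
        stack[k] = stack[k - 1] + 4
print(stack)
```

[8, 8, 12, 16, 20, 24]

k=1: 8>=8, unchanged → [8, 8, 3, 9, 6, 5]
k=2: 3<8, stack[2] = 8+4 = 12 → [8, 8, 12, 9, 6, 5]
k=3: 9<12, stack[3] = 12+4 = 16 → [8, 8, 12, 16, 6, 5]
k=4: 6<16, stack[4] = 16+4 = 20 → [8, 8, 12, 16, 20, 5]
k=5: 5<20, stack[5] = 20+4 = 24 → [8, 8, 12, 16, 20, 24]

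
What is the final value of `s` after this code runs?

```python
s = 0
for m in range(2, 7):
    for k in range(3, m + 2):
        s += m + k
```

135

m=2,k=3: s = 0+5 = 5
m=3,k=3: s = 5+6 = 11
m=3,k=4: s = 11+7 = 18
m=4,k=3: s = 18+7 = 25
m=4,k=4: s = 25+8 = 33
m=4,k=5: s = 33+9 = 42
m=5,k=3: s = 42+8 = 50
m=5,k=4: s = 50+9 = 59
m=5,k=5: s = 59+10 = 69
m=5,k=6: s = 69+11 = 80
m=6,k=3: s = 80+9 = 89
m=6,k=4: s = 89+10 = 99
m=6,k=5: s = 99+11 = 110
m=6,k=6: s = 110+12 = 122
m=6,k=7: s = 122+13 = 135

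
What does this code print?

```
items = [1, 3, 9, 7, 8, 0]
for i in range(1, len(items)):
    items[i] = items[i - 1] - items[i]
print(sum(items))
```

-82

i=1: items[1] = 1-3 = -2 → [1, -2, 9, 7, 8, 0]
i=2: items[2] = (-2)-9 = -11 → [1, -2, -11, 7, 8, 0]
i=3: items[3] = (-11)-7 = -18 → [1, -2, -11, -18, 8, 0]
i=4: items[4] = (-18)-8 = -26 → [1, -2, -11, -18, -26, 0]
i=5: items[5] = (-26)-0 = -26 → [1, -2, -11, -18, -26, -26]
sum = -82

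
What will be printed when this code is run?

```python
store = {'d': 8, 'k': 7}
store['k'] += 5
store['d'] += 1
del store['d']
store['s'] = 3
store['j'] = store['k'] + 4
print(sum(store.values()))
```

store['k'] = 7+5 = 12 → {'d': 8, 'k': 12}
store['d'] = 8+1 = 9 → {'d': 9, 'k': 12}
del 'd' → {'k': 12}
store['s'] = 3 → {'k': 12, 's': 3}
store['j'] = store['k']+4 = 16 → {'k': 12, 's': 3, 'j': 16}
sum of values = 31

31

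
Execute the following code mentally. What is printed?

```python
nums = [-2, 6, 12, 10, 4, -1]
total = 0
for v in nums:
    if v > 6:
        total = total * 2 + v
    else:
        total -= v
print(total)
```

v=-2: not >6, total = 0-(-2) = 2
v=6: not >6, total = 2-6 = -4
v=12: >6, total = (-4)*2+12 = 4
v=10: >6, total = 4*2+10 = 18
v=4: not >6, total = 18-4 = 14
v=-1: not >6, total = 14-(-1) = 15

15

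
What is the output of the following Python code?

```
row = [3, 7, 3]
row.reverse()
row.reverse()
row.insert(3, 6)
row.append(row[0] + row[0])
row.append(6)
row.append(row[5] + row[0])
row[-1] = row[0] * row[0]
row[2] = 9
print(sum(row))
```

reverse → [3, 7, 3]
reverse → [3, 7, 3]
insert 6 at 3 → [3, 7, 3, 6]
append row[0]+row[0] = 3+3 = 6 → [3, 7, 3, 6, 6]
append 6 → [3, 7, 3, 6, 6, 6]
append row[5]+row[0] = 6+3 = 9 → [3, 7, 3, 6, 6, 6, 9]
row[-1] = row[0]*row[0] = 3*3 = 9 → [3, 7, 3, 6, 6, 6, 9]
row[2] = 9 → [3, 7, 9, 6, 6, 6, 9]
sum = 46

46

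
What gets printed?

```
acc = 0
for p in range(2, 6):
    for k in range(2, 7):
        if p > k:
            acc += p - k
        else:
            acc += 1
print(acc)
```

24

p=2,k=2: not 2>2, acc = 0+1 = 1
p=2,k=3: not 2>3, acc = 1+1 = 2
p=2,k=4: not 2>4, acc = 2+1 = 3
p=2,k=5: not 2>5, acc = 3+1 = 4
p=2,k=6: not 2>6, acc = 4+1 = 5
p=3,k=2: 3>2, acc = 5+1 = 6
p=3,k=3: not 3>3, acc = 6+1 = 7
p=3,k=4: not 3>4, acc = 7+1 = 8
p=3,k=5: not 3>5, acc = 8+1 = 9
p=3,k=6: not 3>6, acc = 9+1 = 10
p=4,k=2: 4>2, acc = 10+2 = 12
p=4,k=3: 4>3, acc = 12+1 = 13
p=4,k=4: not 4>4, acc = 13+1 = 14
p=4,k=5: not 4>5, acc = 14+1 = 15
p=4,k=6: not 4>6, acc = 15+1 = 16
p=5,k=2: 5>2, acc = 16+3 = 19
p=5,k=3: 5>3, acc = 19+2 = 21
p=5,k=4: 5>4, acc = 21+1 = 22
p=5,k=5: not 5>5, acc = 22+1 = 23
p=5,k=6: not 5>6, acc = 23+1 = 24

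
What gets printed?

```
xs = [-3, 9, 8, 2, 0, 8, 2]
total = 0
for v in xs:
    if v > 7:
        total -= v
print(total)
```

v=-3: not >7
v=9: >7, total = 0-9 = -9
v=8: >7, total = (-9)-8 = -17
v=2: not >7
v=0: not >7
v=8: >7, total = (-17)-8 = -25
v=2: not >7

-25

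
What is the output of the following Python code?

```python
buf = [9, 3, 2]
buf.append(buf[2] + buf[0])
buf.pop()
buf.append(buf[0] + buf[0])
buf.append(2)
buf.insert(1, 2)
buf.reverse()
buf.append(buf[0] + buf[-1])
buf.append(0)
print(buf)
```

append buf[2]+buf[0] = 2+9 = 11 → [9, 3, 2, 11]
pop() removes 11 → [9, 3, 2]
append buf[0]+buf[0] = 9+9 = 18 → [9, 3, 2, 18]
append 2 → [9, 3, 2, 18, 2]
insert 2 at 1 → [9, 2, 3, 2, 18, 2]
reverse → [2, 18, 2, 3, 2, 9]
append buf[0]+buf[-1] = 2+9 = 11 → [2, 18, 2, 3, 2, 9, 11]
append 0 → [2, 18, 2, 3, 2, 9, 11, 0]

[2, 18, 2, 3, 2, 9, 11, 0]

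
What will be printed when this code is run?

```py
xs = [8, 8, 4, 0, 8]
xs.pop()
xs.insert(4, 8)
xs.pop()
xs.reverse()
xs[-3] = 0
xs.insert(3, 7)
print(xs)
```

[0, 0, 8, 7, 8]

pop() removes 8 → [8, 8, 4, 0]
insert 8 at 4 → [8, 8, 4, 0, 8]
pop() removes 8 → [8, 8, 4, 0]
reverse → [0, 4, 8, 8]
xs[-3] = 0 → [0, 0, 8, 8]
insert 7 at 3 → [0, 0, 8, 7, 8]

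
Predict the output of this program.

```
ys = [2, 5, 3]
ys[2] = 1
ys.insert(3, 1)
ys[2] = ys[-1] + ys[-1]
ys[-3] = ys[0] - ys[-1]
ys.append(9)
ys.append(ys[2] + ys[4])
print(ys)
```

ys[2] = 1 → [2, 5, 1]
insert 1 at 3 → [2, 5, 1, 1]
ys[2] = ys[-1]+ys[-1] = 1+1 = 2 → [2, 5, 2, 1]
ys[-3] = ys[0]-ys[-1] = 2-1 = 1 → [2, 1, 2, 1]
append 9 → [2, 1, 2, 1, 9]
append ys[2]+ys[4] = 2+9 = 11 → [2, 1, 2, 1, 9, 11]

[2, 1, 2, 1, 9, 11]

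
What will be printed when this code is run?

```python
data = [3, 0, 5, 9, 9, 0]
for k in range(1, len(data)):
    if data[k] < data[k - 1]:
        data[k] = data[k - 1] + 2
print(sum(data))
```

42

k=1: 0<3, data[1] = 3+2 = 5 → [3, 5, 5, 9, 9, 0]
k=2: 5>=5, unchanged → [3, 5, 5, 9, 9, 0]
k=3: 9>=5, unchanged → [3, 5, 5, 9, 9, 0]
k=4: 9>=9, unchanged → [3, 5, 5, 9, 9, 0]
k=5: 0<9, data[5] = 9+2 = 11 → [3, 5, 5, 9, 9, 11]
sum = 42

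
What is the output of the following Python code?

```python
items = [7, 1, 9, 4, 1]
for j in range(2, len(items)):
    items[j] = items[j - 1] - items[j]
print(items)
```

j=2: items[2] = 1-9 = -8 → [7, 1, -8, 4, 1]
j=3: items[3] = (-8)-4 = -12 → [7, 1, -8, -12, 1]
j=4: items[4] = (-12)-1 = -13 → [7, 1, -8, -12, -13]

[7, 1, -8, -12, -13]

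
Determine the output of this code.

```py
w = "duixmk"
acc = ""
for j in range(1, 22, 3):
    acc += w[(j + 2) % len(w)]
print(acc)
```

xdxdxdx

j=1: add w[3]='x' → 'x'
j=4: add w[0]='d' → 'xd'
j=7: add w[3]='x' → 'xdx'
j=10: add w[0]='d' → 'xdxd'
j=13: add w[3]='x' → 'xdxdx'
j=16: add w[0]='d' → 'xdxdxd'
j=19: add w[3]='x' → 'xdxdxdx'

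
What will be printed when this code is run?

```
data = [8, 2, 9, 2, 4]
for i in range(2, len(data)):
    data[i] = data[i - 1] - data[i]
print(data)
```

[8, 2, -7, -9, -13]

i=2: data[2] = 2-9 = -7 → [8, 2, -7, 2, 4]
i=3: data[3] = (-7)-2 = -9 → [8, 2, -7, -9, 4]
i=4: data[4] = (-9)-4 = -13 → [8, 2, -7, -9, -13]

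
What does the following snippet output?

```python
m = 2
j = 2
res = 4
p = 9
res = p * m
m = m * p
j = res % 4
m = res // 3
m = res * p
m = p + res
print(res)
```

res = 9*2 = 18
m = 2*9 = 18
j = 18%4 = 2
m = 18//3 = 6
m = 18*9 = 162
m = 9+18 = 27

18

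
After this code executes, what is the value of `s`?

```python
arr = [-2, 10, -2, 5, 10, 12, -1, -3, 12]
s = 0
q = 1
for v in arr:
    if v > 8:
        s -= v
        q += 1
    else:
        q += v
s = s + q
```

-42

v=-2: not >8; q=-1
v=10: >8, s = 0-10 = -10; q=0
v=-2: not >8; q=-2
v=5: not >8; q=3
v=10: >8, s = (-10)-10 = -20; q=4
v=12: >8, s = (-20)-12 = -32; q=5
v=-1: not >8; q=4
v=-3: not >8; q=1
v=12: >8, s = (-32)-12 = -44; q=2
s+q = (-44)+2 = -42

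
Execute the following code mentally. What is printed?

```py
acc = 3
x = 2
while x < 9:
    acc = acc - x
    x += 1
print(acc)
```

-32

x=2: acc = 3-2 = 1
x=3: acc = 1-3 = -2
x=4: acc = (-2)-4 = -6
x=5: acc = (-6)-5 = -11
x=6: acc = (-11)-6 = -17
x=7: acc = (-17)-7 = -24
x=8: acc = (-24)-8 = -32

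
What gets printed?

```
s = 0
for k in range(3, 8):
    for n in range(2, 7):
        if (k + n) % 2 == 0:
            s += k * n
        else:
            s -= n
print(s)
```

188

k=3,n=2: odd sum, s = 0-2 = -2
k=3,n=3: even sum, s = (-2)+9 = 7
k=3,n=4: odd sum, s = 7-4 = 3
k=3,n=5: even sum, s = 3+15 = 18
k=3,n=6: odd sum, s = 18-6 = 12
k=4,n=2: even sum, s = 12+8 = 20
k=4,n=3: odd sum, s = 20-3 = 17
k=4,n=4: even sum, s = 17+16 = 33
k=4,n=5: odd sum, s = 33-5 = 28
k=4,n=6: even sum, s = 28+24 = 52
k=5,n=2: odd sum, s = 52-2 = 50
k=5,n=3: even sum, s = 50+15 = 65
k=5,n=4: odd sum, s = 65-4 = 61
k=5,n=5: even sum, s = 61+25 = 86
k=5,n=6: odd sum, s = 86-6 = 80
k=6,n=2: even sum, s = 80+12 = 92
k=6,n=3: odd sum, s = 92-3 = 89
k=6,n=4: even sum, s = 89+24 = 113
k=6,n=5: odd sum, s = 113-5 = 108
k=6,n=6: even sum, s = 108+36 = 144
k=7,n=2: odd sum, s = 144-2 = 142
k=7,n=3: even sum, s = 142+21 = 163
k=7,n=4: odd sum, s = 163-4 = 159
k=7,n=5: even sum, s = 159+35 = 194
k=7,n=6: odd sum, s = 194-6 = 188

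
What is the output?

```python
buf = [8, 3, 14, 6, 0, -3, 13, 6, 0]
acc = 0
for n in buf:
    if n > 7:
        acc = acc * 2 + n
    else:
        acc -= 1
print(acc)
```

n=8: >7, acc = 0*2+8 = 8
n=3: not >7, acc = 8-1 = 7
n=14: >7, acc = 7*2+14 = 28
n=6: not >7, acc = 28-1 = 27
n=0: not >7, acc = 27-1 = 26
n=-3: not >7, acc = 26-1 = 25
n=13: >7, acc = 25*2+13 = 63
n=6: not >7, acc = 63-1 = 62
n=0: not >7, acc = 62-1 = 61

61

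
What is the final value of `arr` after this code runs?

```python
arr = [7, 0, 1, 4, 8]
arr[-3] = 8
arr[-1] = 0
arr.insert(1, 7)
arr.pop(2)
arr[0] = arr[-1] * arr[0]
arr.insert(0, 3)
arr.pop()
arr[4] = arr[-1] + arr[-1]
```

[3, 0, 7, 8, 8]

arr[-3] = 8 → [7, 0, 8, 4, 8]
arr[-1] = 0 → [7, 0, 8, 4, 0]
insert 7 at 1 → [7, 7, 0, 8, 4, 0]
pop(2) removes 0 → [7, 7, 8, 4, 0]
arr[0] = arr[-1]*arr[0] = 0*7 = 0 → [0, 7, 8, 4, 0]
insert 3 at 0 → [3, 0, 7, 8, 4, 0]
pop() removes 0 → [3, 0, 7, 8, 4]
arr[4] = arr[-1]+arr[-1] = 4+4 = 8 → [3, 0, 7, 8, 8]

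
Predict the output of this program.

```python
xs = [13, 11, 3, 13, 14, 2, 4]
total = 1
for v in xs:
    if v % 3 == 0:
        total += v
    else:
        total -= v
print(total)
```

v=13: not %3==0, total = 1-13 = -12
v=11: not %3==0, total = (-12)-11 = -23
v=3: %3==0, total = (-23)+3 = -20
v=13: not %3==0, total = (-20)-13 = -33
v=14: not %3==0, total = (-33)-14 = -47
v=2: not %3==0, total = (-47)-2 = -49
v=4: not %3==0, total = (-49)-4 = -53

-53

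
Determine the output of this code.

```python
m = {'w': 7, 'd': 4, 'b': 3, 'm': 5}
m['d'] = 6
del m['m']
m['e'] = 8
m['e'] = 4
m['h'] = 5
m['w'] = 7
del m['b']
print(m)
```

m['d'] = 6 → {'w': 7, 'd': 6, 'b': 3, 'm': 5}
del 'm' → {'w': 7, 'd': 6, 'b': 3}
m['e'] = 8 → {'w': 7, 'd': 6, 'b': 3, 'e': 8}
m['e'] = 4 → {'w': 7, 'd': 6, 'b': 3, 'e': 4}
m['h'] = 5 → {'w': 7, 'd': 6, 'b': 3, 'e': 4, 'h': 5}
m['w'] = 7 → {'w': 7, 'd': 6, 'b': 3, 'e': 4, 'h': 5}
del 'b' → {'w': 7, 'd': 6, 'e': 4, 'h': 5}

{'w': 7, 'd': 6, 'e': 4, 'h': 5}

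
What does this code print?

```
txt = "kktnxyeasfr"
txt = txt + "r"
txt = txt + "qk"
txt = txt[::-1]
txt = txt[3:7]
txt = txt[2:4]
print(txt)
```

sa

+ 'r' → 'kktnxyeasfrr'
+ 'qk' → 'kktnxyeasfrrqk'
reverse → 'kqrrfsaeyxntkk'
slice [3:7] → 'rfsa'
slice [2:4] → 'sa'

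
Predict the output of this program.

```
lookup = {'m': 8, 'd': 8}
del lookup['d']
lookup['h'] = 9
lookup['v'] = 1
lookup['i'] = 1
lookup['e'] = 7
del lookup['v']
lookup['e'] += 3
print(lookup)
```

{'m': 8, 'h': 9, 'i': 1, 'e': 10}

del 'd' → {'m': 8}
lookup['h'] = 9 → {'m': 8, 'h': 9}
lookup['v'] = 1 → {'m': 8, 'h': 9, 'v': 1}
lookup['i'] = 1 → {'m': 8, 'h': 9, 'v': 1, 'i': 1}
lookup['e'] = 7 → {'m': 8, 'h': 9, 'v': 1, 'i': 1, 'e': 7}
del 'v' → {'m': 8, 'h': 9, 'i': 1, 'e': 7}
lookup['e'] = 7+3 = 10 → {'m': 8, 'h': 9, 'i': 1, 'e': 10}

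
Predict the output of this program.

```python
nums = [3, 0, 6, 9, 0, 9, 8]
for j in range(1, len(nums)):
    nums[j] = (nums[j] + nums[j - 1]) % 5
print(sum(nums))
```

18

j=1: nums[1] = (0+3)%5 = 3 → [3, 3, 6, 9, 0, 9, 8]
j=2: nums[2] = (6+3)%5 = 4 → [3, 3, 4, 9, 0, 9, 8]
j=3: nums[3] = (9+4)%5 = 3 → [3, 3, 4, 3, 0, 9, 8]
j=4: nums[4] = (0+3)%5 = 3 → [3, 3, 4, 3, 3, 9, 8]
j=5: nums[5] = (9+3)%5 = 2 → [3, 3, 4, 3, 3, 2, 8]
j=6: nums[6] = (8+2)%5 = 0 → [3, 3, 4, 3, 3, 2, 0]
sum = 18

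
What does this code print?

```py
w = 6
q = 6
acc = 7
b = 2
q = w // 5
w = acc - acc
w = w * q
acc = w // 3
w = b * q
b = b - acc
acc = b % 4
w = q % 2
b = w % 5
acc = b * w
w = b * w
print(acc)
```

1

q = 6//5 = 1
w = 7-7 = 0
w = 0*1 = 0
acc = 0//3 = 0
w = 2*1 = 2
b = 2-0 = 2
acc = 2%4 = 2
w = 1%2 = 1
b = 1%5 = 1
acc = 1*1 = 1
w = 1*1 = 1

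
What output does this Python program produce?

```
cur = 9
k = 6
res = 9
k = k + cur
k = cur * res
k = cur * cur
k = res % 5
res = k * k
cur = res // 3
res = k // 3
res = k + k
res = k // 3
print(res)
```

k = 6+9 = 15
k = 9*9 = 81
k = 9*9 = 81
k = 9%5 = 4
res = 4*4 = 16
cur = 16//3 = 5
res = 4//3 = 1
res = 4+4 = 8
res = 4//3 = 1

1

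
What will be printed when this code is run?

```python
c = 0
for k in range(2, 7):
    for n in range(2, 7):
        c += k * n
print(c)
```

k=2,n=2: c = 0+4 = 4
k=2,n=3: c = 4+6 = 10
k=2,n=4: c = 10+8 = 18
k=2,n=5: c = 18+10 = 28
k=2,n=6: c = 28+12 = 40
k=3,n=2: c = 40+6 = 46
k=3,n=3: c = 46+9 = 55
k=3,n=4: c = 55+12 = 67
k=3,n=5: c = 67+15 = 82
k=3,n=6: c = 82+18 = 100
k=4,n=2: c = 100+8 = 108
k=4,n=3: c = 108+12 = 120
k=4,n=4: c = 120+16 = 136
k=4,n=5: c = 136+20 = 156
k=4,n=6: c = 156+24 = 180
k=5,n=2: c = 180+10 = 190
k=5,n=3: c = 190+15 = 205
k=5,n=4: c = 205+20 = 225
k=5,n=5: c = 225+25 = 250
k=5,n=6: c = 250+30 = 280
k=6,n=2: c = 280+12 = 292
k=6,n=3: c = 292+18 = 310
k=6,n=4: c = 310+24 = 334
k=6,n=5: c = 334+30 = 364
k=6,n=6: c = 364+36 = 400

400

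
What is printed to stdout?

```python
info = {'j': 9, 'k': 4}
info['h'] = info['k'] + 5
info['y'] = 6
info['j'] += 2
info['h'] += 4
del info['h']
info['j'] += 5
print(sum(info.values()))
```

info['h'] = info['k']+5 = 9 → {'j': 9, 'k': 4, 'h': 9}
info['y'] = 6 → {'j': 9, 'k': 4, 'h': 9, 'y': 6}
info['j'] = 9+2 = 11 → {'j': 11, 'k': 4, 'h': 9, 'y': 6}
info['h'] = 9+4 = 13 → {'j': 11, 'k': 4, 'h': 13, 'y': 6}
del 'h' → {'j': 11, 'k': 4, 'y': 6}
info['j'] = 11+5 = 16 → {'j': 16, 'k': 4, 'y': 6}
sum of values = 26

26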